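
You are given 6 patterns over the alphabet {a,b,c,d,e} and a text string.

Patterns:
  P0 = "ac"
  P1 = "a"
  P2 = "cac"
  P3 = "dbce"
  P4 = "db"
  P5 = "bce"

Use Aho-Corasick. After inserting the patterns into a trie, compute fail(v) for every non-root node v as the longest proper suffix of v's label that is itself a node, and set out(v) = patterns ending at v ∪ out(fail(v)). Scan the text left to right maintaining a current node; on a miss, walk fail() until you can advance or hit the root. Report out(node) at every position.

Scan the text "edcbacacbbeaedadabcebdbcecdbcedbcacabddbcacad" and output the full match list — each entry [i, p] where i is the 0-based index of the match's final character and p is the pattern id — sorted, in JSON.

Construct AC machine:
Trie (insert patterns):
  0='ε' goto a→1 b→10 c→3 d→6
  1='a' goto c→2  [P1 ends]
  2='ac' goto ·  [P0 ends]
  3='c' goto a→4
  4='ca' goto c→5
  5='cac' goto ·  [P2 ends]
  6='d' goto b→7
  7='db' goto c→8  [P4 ends]
  8='dbc' goto e→9
  9='dbce' goto ·  [P3 ends]
  10='b' goto c→11
  11='bc' goto e→12
  12='bce' goto ·  [P5 ends]

BFS fail/out derivation:
  n1('a'): parent n0 fail=0; on 'a' 0 → fail=0;  out {1}∪∅={1}
  n3('c'): parent n0 fail=0; on 'c' 0 → fail=0;  out ∅∪∅=∅
  n6('d'): parent n0 fail=0; on 'd' 0 → fail=0;  out ∅∪∅=∅
  n10('b'): parent n0 fail=0; on 'b' 0 → fail=0;  out ∅∪∅=∅
  n2('ac'): parent n1 fail=0; on 'c' 0 → fail=3;  out {0}∪∅={0}
  n4('ca'): parent n3 fail=0; on 'a' 0 → fail=1;  out ∅∪{1}={1}
  n7('db'): parent n6 fail=0; on 'b' 0 → fail=10;  out {4}∪∅={4}
  n11('bc'): parent n10 fail=0; on 'c' 0 → fail=3;  out ∅∪∅=∅
  n5('cac'): parent n4 fail=1; on 'c' 1 → fail=2;  out {2}∪{0}={0,2}
  n8('dbc'): parent n7 fail=10; on 'c' 10 → fail=11;  out ∅∪∅=∅
  n12('bce'): parent n11 fail=3; on 'e' 3→0 → fail=0;  out {5}∪∅={5}
  n9('dbce'): parent n8 fail=11; on 'e' 11 → fail=12;  out {3}∪{5}={3,5}

Scan:
pos 0 'e': at 0
pos 1 'd': at 6
pos 2 'c': at 3 (via fail)
pos 3 'b': at 10 (via fail)
pos 4 'a': at 1 (via fail)  emit P1@[4:4]
pos 5 'c': at 2  emit P0@[4:5]
pos 6 'a': at 4 (via fail)  emit P1@[6:6]
pos 7 'c': at 5  emit P0@[6:7],P2@[5:7]
pos 8 'b': at 10 (via fail)
pos 9 'b': at 10 (via fail)
pos 10 'e': at 0 (via fail)
pos 11 'a': at 1  emit P1@[11:11]
pos 12 'e': at 0 (via fail)
pos 13 'd': at 6
pos 14 'a': at 1 (via fail)  emit P1@[14:14]
pos 15 'd': at 6 (via fail)
pos 16 'a': at 1 (via fail)  emit P1@[16:16]
pos 17 'b': at 10 (via fail)
pos 18 'c': at 11
pos 19 'e': at 12  emit P5@[17:19]
pos 20 'b': at 10 (via fail)
pos 21 'd': at 6 (via fail)
pos 22 'b': at 7  emit P4@[21:22]
pos 23 'c': at 8
pos 24 'e': at 9  emit P3@[21:24],P5@[22:24]
pos 25 'c': at 3 (via fail)
pos 26 'd': at 6 (via fail)
pos 27 'b': at 7  emit P4@[26:27]
pos 28 'c': at 8
pos 29 'e': at 9  emit P3@[26:29],P5@[27:29]
pos 30 'd': at 6 (via fail)
pos 31 'b': at 7  emit P4@[30:31]
pos 32 'c': at 8
pos 33 'a': at 4 (via fail)  emit P1@[33:33]
pos 34 'c': at 5  emit P0@[33:34],P2@[32:34]
pos 35 'a': at 4 (via fail)  emit P1@[35:35]
pos 36 'b': at 10 (via fail)
pos 37 'd': at 6 (via fail)
pos 38 'd': at 6 (via fail)
pos 39 'b': at 7  emit P4@[38:39]
pos 40 'c': at 8
pos 41 'a': at 4 (via fail)  emit P1@[41:41]
pos 42 'c': at 5  emit P0@[41:42],P2@[40:42]
pos 43 'a': at 4 (via fail)  emit P1@[43:43]
pos 44 'd': at 6 (via fail)

Result: [[4,1],[5,0],[6,1],[7,0],[7,2],[11,1],[14,1],[16,1],[19,5],[22,4],[24,3],[24,5],[27,4],[29,3],[29,5],[31,4],[33,1],[34,0],[34,2],[35,1],[39,4],[41,1],[42,0],[42,2],[43,1]]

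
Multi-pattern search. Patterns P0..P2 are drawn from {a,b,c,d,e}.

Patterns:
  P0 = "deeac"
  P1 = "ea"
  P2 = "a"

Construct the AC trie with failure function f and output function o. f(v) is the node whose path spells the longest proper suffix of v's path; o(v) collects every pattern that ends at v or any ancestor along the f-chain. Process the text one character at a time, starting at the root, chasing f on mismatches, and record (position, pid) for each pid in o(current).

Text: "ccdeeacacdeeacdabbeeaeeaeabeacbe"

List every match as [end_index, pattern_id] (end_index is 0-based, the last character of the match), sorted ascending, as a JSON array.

Build:
Trie nodes:
  n0 'ε': a→8 d→1 e→6
  n1 'd': e→2
  n2 'de': e→3
  n3 'dee': a→4
  n4 'deea': c→5
  n5 'deeac': ·  ←P0
  n6 'e': a→7
  n7 'ea': ·  ←P1
  n8 'a': ·  ←P2

Failure links (BFS by depth):
  n1('d'): parent n0 fail=0; on 'd' 0 → fail=0;  out ∅∪∅=∅
  n6('e'): parent n0 fail=0; on 'e' 0 → fail=0;  out ∅∪∅=∅
  n8('a'): parent n0 fail=0; on 'a' 0 → fail=0;  out {2}∪∅={2}
  n2('de'): parent n1 fail=0; on 'e' 0 → fail=6;  out ∅∪∅=∅
  n7('ea'): parent n6 fail=0; on 'a' 0 → fail=8;  out {1}∪{2}={1,2}
  n3('dee'): parent n2 fail=6; on 'e' 6→0 → fail=6;  out ∅∪∅=∅
  n4('deea'): parent n3 fail=6; on 'a' 6 → fail=7;  out ∅∪{1,2}={1,2}
  n5('deeac'): parent n4 fail=7; on 'c' 7→8→0 → fail=0;  out {0}∪∅={0}

Run:
i=0 'c': node 0→0
i=1 'c': node 0→0
i=2 'd': node 0→1
i=3 'e': node 1→2
i=4 'e': node 2→3
i=5 'a': node 3→4  → match P1@[4:5],P2@[5:5]
i=6 'c': node 4→5  → match P0@[2:6]
i=7 'a': node 5→8 (fail-walked)  → match P2@[7:7]
i=8 'c': node 8→0 (fail-walked)
i=9 'd': node 0→1
i=10 'e': node 1→2
i=11 'e': node 2→3
i=12 'a': node 3→4  → match P1@[11:12],P2@[12:12]
i=13 'c': node 4→5  → match P0@[9:13]
i=14 'd': node 5→1 (fail-walked)
i=15 'a': node 1→8 (fail-walked)  → match P2@[15:15]
i=16 'b': node 8→0 (fail-walked)
i=17 'b': node 0→0
i=18 'e': node 0→6
i=19 'e': node 6→6 (fail-walked)
i=20 'a': node 6→7  → match P1@[19:20],P2@[20:20]
i=21 'e': node 7→6 (fail-walked)
i=22 'e': node 6→6 (fail-walked)
i=23 'a': node 6→7  → match P1@[22:23],P2@[23:23]
i=24 'e': node 7→6 (fail-walked)
i=25 'a': node 6→7  → match P1@[24:25],P2@[25:25]
i=26 'b': node 7→0 (fail-walked)
i=27 'e': node 0→6
i=28 'a': node 6→7  → match P1@[27:28],P2@[28:28]
i=29 'c': node 7→0 (fail-walked)
i=30 'b': node 0→0
i=31 'e': node 0→6

All matches (sorted): [[5,1],[5,2],[6,0],[7,2],[12,1],[12,2],[13,0],[15,2],[20,1],[20,2],[23,1],[23,2],[25,1],[25,2],[28,1],[28,2]]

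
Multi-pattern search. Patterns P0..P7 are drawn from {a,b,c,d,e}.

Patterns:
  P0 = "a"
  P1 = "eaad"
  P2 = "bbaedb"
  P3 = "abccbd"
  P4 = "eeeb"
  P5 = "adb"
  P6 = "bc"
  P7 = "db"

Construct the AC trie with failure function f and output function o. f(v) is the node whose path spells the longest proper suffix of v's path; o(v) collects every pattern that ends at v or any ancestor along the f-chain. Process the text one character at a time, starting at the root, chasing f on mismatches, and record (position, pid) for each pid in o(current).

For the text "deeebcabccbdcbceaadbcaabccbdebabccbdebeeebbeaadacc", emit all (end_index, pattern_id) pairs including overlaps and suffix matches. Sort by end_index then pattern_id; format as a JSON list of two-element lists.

Build automaton:
Trie (insert patterns):
  n0 'ε': a→1 b→6 d→23 e→2
  n1 'a': b→12 d→20  ←P0
  n2 'e': a→3 e→17
  n3 'ea': a→4
  n4 'eaa': d→5
  n5 'eaad': ·  ←P1
  n6 'b': b→7 c→22
  n7 'bb': a→8
  n8 'bba': e→9
  n9 'bbae': d→10
  n10 'bbaed': b→11
  n11 'bbaedb': ·  ←P2
  n12 'ab': c→13
  n13 'abc': c→14
  n14 'abcc': b→15
  n15 'abccb': d→16
  n16 'abccbd': ·  ←P3
  n17 'ee': e→18
  n18 'eee': b→19
  n19 'eeeb': ·  ←P4
  n20 'ad': b→21
  n21 'adb': ·  ←P5
  n22 'bc': ·  ←P6
  n23 'd': b→24
  n24 'db': ·  ←P7

Failure links (BFS by depth):
  fail(1) 'a': from fail(0)=0 chase 'a': 0 ⇒ 0;  out={0}∪out(0)={0}
  fail(2) 'e': from fail(0)=0 chase 'e': 0 ⇒ 0;  out=∅∪out(0)=∅
  fail(6) 'b': from fail(0)=0 chase 'b': 0 ⇒ 0;  out=∅∪out(0)=∅
  fail(23) 'd': from fail(0)=0 chase 'd': 0 ⇒ 0;  out=∅∪out(0)=∅
  fail(3) 'ea': from fail(2)=0 chase 'a': 0 ⇒ 1;  out=∅∪out(1)={0}
  fail(7) 'bb': from fail(6)=0 chase 'b': 0 ⇒ 6;  out=∅∪out(6)=∅
  fail(12) 'ab': from fail(1)=0 chase 'b': 0 ⇒ 6;  out=∅∪out(6)=∅
  fail(17) 'ee': from fail(2)=0 chase 'e': 0 ⇒ 2;  out=∅∪out(2)=∅
  fail(20) 'ad': from fail(1)=0 chase 'd': 0 ⇒ 23;  out=∅∪out(23)=∅
  fail(22) 'bc': from fail(6)=0 chase 'c': 0 ⇒ 0;  out={6}∪out(0)={6}
  fail(24) 'db': from fail(23)=0 chase 'b': 0 ⇒ 6;  out={7}∪out(6)={7}
  fail(4) 'eaa': from fail(3)=1 chase 'a': 1→0 ⇒ 1;  out=∅∪out(1)={0}
  fail(8) 'bba': from fail(7)=6 chase 'a': 6→0 ⇒ 1;  out=∅∪out(1)={0}
  fail(13) 'abc': from fail(12)=6 chase 'c': 6 ⇒ 22;  out=∅∪out(22)={6}
  fail(18) 'eee': from fail(17)=2 chase 'e': 2 ⇒ 17;  out=∅∪out(17)=∅
  fail(21) 'adb': from fail(20)=23 chase 'b': 23 ⇒ 24;  out={5}∪out(24)={5,7}
  fail(5) 'eaad': from fail(4)=1 chase 'd': 1 ⇒ 20;  out={1}∪out(20)={1}
  fail(9) 'bbae': from fail(8)=1 chase 'e': 1→0 ⇒ 2;  out=∅∪out(2)=∅
  fail(14) 'abcc': from fail(13)=22 chase 'c': 22→0 ⇒ 0;  out=∅∪out(0)=∅
  fail(19) 'eeeb': from fail(18)=17 chase 'b': 17→2→0 ⇒ 6;  out={4}∪out(6)={4}
  fail(10) 'bbaed': from fail(9)=2 chase 'd': 2→0 ⇒ 23;  out=∅∪out(23)=∅
  fail(15) 'abccb': from fail(14)=0 chase 'b': 0 ⇒ 6;  out=∅∪out(6)=∅
  fail(11) 'bbaedb': from fail(10)=23 chase 'b': 23 ⇒ 24;  out={2}∪out(24)={2,7}
  fail(16) 'abccbd': from fail(15)=6 chase 'd': 6→0 ⇒ 23;  out={3}∪out(23)={3}

Scan:
[0] read 'd'  n0⇒n23
[1] read 'e'  n23⇒n2 ·f
[2] read 'e'  n2⇒n17
[3] read 'e'  n17⇒n18
[4] read 'b'  n18⇒n19  → match P4@[1:4]
[5] read 'c'  n19⇒n22 ·f  → match P6@[4:5]
[6] read 'a'  n22⇒n1 ·f  → match P0@[6:6]
[7] read 'b'  n1⇒n12
[8] read 'c'  n12⇒n13  → match P6@[7:8]
[9] read 'c'  n13⇒n14
[10] read 'b'  n14⇒n15
[11] read 'd'  n15⇒n16  → match P3@[6:11]
[12] read 'c'  n16⇒n0 ·f
[13] read 'b'  n0⇒n6
[14] read 'c'  n6⇒n22  → match P6@[13:14]
[15] read 'e'  n22⇒n2 ·f
[16] read 'a'  n2⇒n3  → match P0@[16:16]
[17] read 'a'  n3⇒n4  → match P0@[17:17]
[18] read 'd'  n4⇒n5  → match P1@[15:18]
[19] read 'b'  n5⇒n21 ·f  → match P5@[17:19],P7@[18:19]
[20] read 'c'  n21⇒n22 ·f  → match P6@[19:20]
[21] read 'a'  n22⇒n1 ·f  → match P0@[21:21]
[22] read 'a'  n1⇒n1 ·f  → match P0@[22:22]
[23] read 'b'  n1⇒n12
[24] read 'c'  n12⇒n13  → match P6@[23:24]
[25] read 'c'  n13⇒n14
[26] read 'b'  n14⇒n15
[27] read 'd'  n15⇒n16  → match P3@[22:27]
[28] read 'e'  n16⇒n2 ·f
[29] read 'b'  n2⇒n6 ·f
[30] read 'a'  n6⇒n1 ·f  → match P0@[30:30]
[31] read 'b'  n1⇒n12
[32] read 'c'  n12⇒n13  → match P6@[31:32]
[33] read 'c'  n13⇒n14
[34] read 'b'  n14⇒n15
[35] read 'd'  n15⇒n16  → match P3@[30:35]
[36] read 'e'  n16⇒n2 ·f
[37] read 'b'  n2⇒n6 ·f
[38] read 'e'  n6⇒n2 ·f
[39] read 'e'  n2⇒n17
[40] read 'e'  n17⇒n18
[41] read 'b'  n18⇒n19  → match P4@[38:41]
[42] read 'b'  n19⇒n7 ·f
[43] read 'e'  n7⇒n2 ·f
[44] read 'a'  n2⇒n3  → match P0@[44:44]
[45] read 'a'  n3⇒n4  → match P0@[45:45]
[46] read 'd'  n4⇒n5  → match P1@[43:46]
[47] read 'a'  n5⇒n1 ·f  → match P0@[47:47]
[48] read 'c'  n1⇒n0 ·f
[49] read 'c'  n0⇒n0

Result: [[4,4],[5,6],[6,0],[8,6],[11,3],[14,6],[16,0],[17,0],[18,1],[19,5],[19,7],[20,6],[21,0],[22,0],[24,6],[27,3],[30,0],[32,6],[35,3],[41,4],[44,0],[45,0],[46,1],[47,0]]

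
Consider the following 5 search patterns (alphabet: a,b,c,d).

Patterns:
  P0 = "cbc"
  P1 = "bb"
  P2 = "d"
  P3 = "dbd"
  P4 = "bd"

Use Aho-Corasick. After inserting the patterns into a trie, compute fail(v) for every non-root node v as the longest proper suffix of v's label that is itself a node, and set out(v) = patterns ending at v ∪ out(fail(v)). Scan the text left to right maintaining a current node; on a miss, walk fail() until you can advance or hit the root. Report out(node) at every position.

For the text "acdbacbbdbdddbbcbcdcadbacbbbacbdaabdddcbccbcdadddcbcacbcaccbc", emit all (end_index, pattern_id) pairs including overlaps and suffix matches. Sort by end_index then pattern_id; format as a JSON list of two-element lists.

Build automaton:
Trie (insert patterns):
  0='ε' goto b→4 c→1 d→6
  1='c' goto b→2
  2='cb' goto c→3
  3='cbc' goto ·  ←P0
  4='b' goto b→5 d→9
  5='bb' goto ·  ←P1
  6='d' goto b→7  ←P2
  7='db' goto d→8
  8='dbd' goto ·  ←P3
  9='bd' goto ·  ←P4

BFS fail/out derivation:
  n1('c'): parent n0 fail=0; on 'c' 0 → fail=0;  out ∅∪∅=∅
  n4('b'): parent n0 fail=0; on 'b' 0 → fail=0;  out ∅∪∅=∅
  n6('d'): parent n0 fail=0; on 'd' 0 → fail=0;  out {2}∪∅={2}
  n2('cb'): parent n1 fail=0; on 'b' 0 → fail=4;  out ∅∪∅=∅
  n5('bb'): parent n4 fail=0; on 'b' 0 → fail=4;  out {1}∪∅={1}
  n7('db'): parent n6 fail=0; on 'b' 0 → fail=4;  out ∅∪∅=∅
  n9('bd'): parent n4 fail=0; on 'd' 0 → fail=6;  out {4}∪{2}={2,4}
  n3('cbc'): parent n2 fail=4; on 'c' 4→0 → fail=1;  out {0}∪∅={0}
  n8('dbd'): parent n7 fail=4; on 'd' 4 → fail=9;  out {3}∪{2,4}={2,3,4}

Scan:
[0] read 'a'  n0⇒n0
[1] read 'c'  n0⇒n1
[2] read 'd'  n1⇒n6 (fail-walked)  ** P2@[2:2]
[3] read 'b'  n6⇒n7
[4] read 'a'  n7⇒n0 (fail-walked)
[5] read 'c'  n0⇒n1
[6] read 'b'  n1⇒n2
[7] read 'b'  n2⇒n5 (fail-walked)  ** P1@[6:7]
[8] read 'd'  n5⇒n9 (fail-walked)  ** P2@[8:8],P4@[7:8]
[9] read 'b'  n9⇒n7 (fail-walked)
[10] read 'd'  n7⇒n8  ** P2@[10:10],P3@[8:10],P4@[9:10]
[11] read 'd'  n8⇒n6 (fail-walked)  ** P2@[11:11]
[12] read 'd'  n6⇒n6 (fail-walked)  ** P2@[12:12]
[13] read 'b'  n6⇒n7
[14] read 'b'  n7⇒n5 (fail-walked)  ** P1@[13:14]
[15] read 'c'  n5⇒n1 (fail-walked)
[16] read 'b'  n1⇒n2
[17] read 'c'  n2⇒n3  ** P0@[15:17]
[18] read 'd'  n3⇒n6 (fail-walked)  ** P2@[18:18]
[19] read 'c'  n6⇒n1 (fail-walked)
[20] read 'a'  n1⇒n0 (fail-walked)
[21] read 'd'  n0⇒n6  ** P2@[21:21]
[22] read 'b'  n6⇒n7
[23] read 'a'  n7⇒n0 (fail-walked)
[24] read 'c'  n0⇒n1
[25] read 'b'  n1⇒n2
[26] read 'b'  n2⇒n5 (fail-walked)  ** P1@[25:26]
[27] read 'b'  n5⇒n5 (fail-walked)  ** P1@[26:27]
[28] read 'a'  n5⇒n0 (fail-walked)
[29] read 'c'  n0⇒n1
[30] read 'b'  n1⇒n2
[31] read 'd'  n2⇒n9 (fail-walked)  ** P2@[31:31],P4@[30:31]
[32] read 'a'  n9⇒n0 (fail-walked)
[33] read 'a'  n0⇒n0
[34] read 'b'  n0⇒n4
[35] read 'd'  n4⇒n9  ** P2@[35:35],P4@[34:35]
[36] read 'd'  n9⇒n6 (fail-walked)  ** P2@[36:36]
[37] read 'd'  n6⇒n6 (fail-walked)  ** P2@[37:37]
[38] read 'c'  n6⇒n1 (fail-walked)
[39] read 'b'  n1⇒n2
[40] read 'c'  n2⇒n3  ** P0@[38:40]
[41] read 'c'  n3⇒n1 (fail-walked)
[42] read 'b'  n1⇒n2
[43] read 'c'  n2⇒n3  ** P0@[41:43]
[44] read 'd'  n3⇒n6 (fail-walked)  ** P2@[44:44]
[45] read 'a'  n6⇒n0 (fail-walked)
[46] read 'd'  n0⇒n6  ** P2@[46:46]
[47] read 'd'  n6⇒n6 (fail-walked)  ** P2@[47:47]
[48] read 'd'  n6⇒n6 (fail-walked)  ** P2@[48:48]
[49] read 'c'  n6⇒n1 (fail-walked)
[50] read 'b'  n1⇒n2
[51] read 'c'  n2⇒n3  ** P0@[49:51]
[52] read 'a'  n3⇒n0 (fail-walked)
[53] read 'c'  n0⇒n1
[54] read 'b'  n1⇒n2
[55] read 'c'  n2⇒n3  ** P0@[53:55]
[56] read 'a'  n3⇒n0 (fail-walked)
[57] read 'c'  n0⇒n1
[58] read 'c'  n1⇒n1 (fail-walked)
[59] read 'b'  n1⇒n2
[60] read 'c'  n2⇒n3  ** P0@[58:60]

Result: [[2,2],[7,1],[8,2],[8,4],[10,2],[10,3],[10,4],[11,2],[12,2],[14,1],[17,0],[18,2],[21,2],[26,1],[27,1],[31,2],[31,4],[35,2],[35,4],[36,2],[37,2],[40,0],[43,0],[44,2],[46,2],[47,2],[48,2],[51,0],[55,0],[60,0]]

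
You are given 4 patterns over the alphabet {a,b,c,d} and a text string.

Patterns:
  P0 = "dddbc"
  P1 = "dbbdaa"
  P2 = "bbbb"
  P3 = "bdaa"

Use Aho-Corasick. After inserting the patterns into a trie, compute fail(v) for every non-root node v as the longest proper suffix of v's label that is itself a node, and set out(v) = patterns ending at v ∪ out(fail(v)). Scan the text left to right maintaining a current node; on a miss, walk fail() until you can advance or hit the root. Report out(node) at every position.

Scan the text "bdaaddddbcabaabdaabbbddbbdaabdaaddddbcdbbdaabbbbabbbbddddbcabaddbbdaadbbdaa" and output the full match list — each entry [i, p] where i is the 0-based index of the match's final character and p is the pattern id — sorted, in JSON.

Build automaton:
Trie (insert patterns):
  n0 'ε': b→11 d→1
  n1 'd': b→6 d→2
  n2 'dd': d→3
  n3 'ddd': b→4
  n4 'dddb': c→5
  n5 'dddbc': ·  [P0 ends]
  n6 'db': b→7
  n7 'dbb': d→8
  n8 'dbbd': a→9
  n9 'dbbda': a→10
  n10 'dbbdaa': ·  [P1 ends]
  n11 'b': b→12 d→15
  n12 'bb': b→13
  n13 'bbb': b→14
  n14 'bbbb': ·  [P2 ends]
  n15 'bd': a→16
  n16 'bda': a→17
  n17 'bdaa': ·  [P3 ends]

BFS fail/out derivation:
  fail(1) 'd': from fail(0)=0 chase 'd': 0 ⇒ 0;  out=∅∪out(0)=∅
  fail(11) 'b': from fail(0)=0 chase 'b': 0 ⇒ 0;  out=∅∪out(0)=∅
  fail(2) 'dd': from fail(1)=0 chase 'd': 0 ⇒ 1;  out=∅∪out(1)=∅
  fail(6) 'db': from fail(1)=0 chase 'b': 0 ⇒ 11;  out=∅∪out(11)=∅
  fail(12) 'bb': from fail(11)=0 chase 'b': 0 ⇒ 11;  out=∅∪out(11)=∅
  fail(15) 'bd': from fail(11)=0 chase 'd': 0 ⇒ 1;  out=∅∪out(1)=∅
  fail(3) 'ddd': from fail(2)=1 chase 'd': 1 ⇒ 2;  out=∅∪out(2)=∅
  fail(7) 'dbb': from fail(6)=11 chase 'b': 11 ⇒ 12;  out=∅∪out(12)=∅
  fail(13) 'bbb': from fail(12)=11 chase 'b': 11 ⇒ 12;  out=∅∪out(12)=∅
  fail(16) 'bda': from fail(15)=1 chase 'a': 1→0 ⇒ 0;  out=∅∪out(0)=∅
  fail(4) 'dddb': from fail(3)=2 chase 'b': 2→1 ⇒ 6;  out=∅∪out(6)=∅
  fail(8) 'dbbd': from fail(7)=12 chase 'd': 12→11 ⇒ 15;  out=∅∪out(15)=∅
  fail(14) 'bbbb': from fail(13)=12 chase 'b': 12 ⇒ 13;  out={2}∪out(13)={2}
  fail(17) 'bdaa': from fail(16)=0 chase 'a': 0 ⇒ 0;  out={3}∪out(0)={3}
  fail(5) 'dddbc': from fail(4)=6 chase 'c': 6→11→0 ⇒ 0;  out={0}∪out(0)={0}
  fail(9) 'dbbda': from fail(8)=15 chase 'a': 15 ⇒ 16;  out=∅∪out(16)=∅
  fail(10) 'dbbdaa': from fail(9)=16 chase 'a': 16 ⇒ 17;  out={1}∪out(17)={1,3}

Text stream:
[0] read 'b'  n0⇒n11
[1] read 'd'  n11⇒n15
[2] read 'a'  n15⇒n16
[3] read 'a'  n16⇒n17  ** P3@[0:3]
[4] read 'd'  n17⇒n1 ·f
[5] read 'd'  n1⇒n2
[6] read 'd'  n2⇒n3
[7] read 'd'  n3⇒n3 ·f
[8] read 'b'  n3⇒n4
[9] read 'c'  n4⇒n5  ** P0@[5:9]
[10] read 'a'  n5⇒n0 ·f
[11] read 'b'  n0⇒n11
[12] read 'a'  n11⇒n0 ·f
[13] read 'a'  n0⇒n0
[14] read 'b'  n0⇒n11
[15] read 'd'  n11⇒n15
[16] read 'a'  n15⇒n16
[17] read 'a'  n16⇒n17  ** P3@[14:17]
[18] read 'b'  n17⇒n11 ·f
[19] read 'b'  n11⇒n12
[20] read 'b'  n12⇒n13
[21] read 'd'  n13⇒n15 ·f
[22] read 'd'  n15⇒n2 ·f
[23] read 'b'  n2⇒n6 ·f
[24] read 'b'  n6⇒n7
[25] read 'd'  n7⇒n8
[26] read 'a'  n8⇒n9
[27] read 'a'  n9⇒n10  ** P1@[22:27],P3@[24:27]
[28] read 'b'  n10⇒n11 ·f
[29] read 'd'  n11⇒n15
[30] read 'a'  n15⇒n16
[31] read 'a'  n16⇒n17  ** P3@[28:31]
[32] read 'd'  n17⇒n1 ·f
[33] read 'd'  n1⇒n2
[34] read 'd'  n2⇒n3
[35] read 'd'  n3⇒n3 ·f
[36] read 'b'  n3⇒n4
[37] read 'c'  n4⇒n5  ** P0@[33:37]
[38] read 'd'  n5⇒n1 ·f
[39] read 'b'  n1⇒n6
[40] read 'b'  n6⇒n7
[41] read 'd'  n7⇒n8
[42] read 'a'  n8⇒n9
[43] read 'a'  n9⇒n10  ** P1@[38:43],P3@[40:43]
[44] read 'b'  n10⇒n11 ·f
[45] read 'b'  n11⇒n12
[46] read 'b'  n12⇒n13
[47] read 'b'  n13⇒n14  ** P2@[44:47]
[48] read 'a'  n14⇒n0 ·f
[49] read 'b'  n0⇒n11
[50] read 'b'  n11⇒n12
[51] read 'b'  n12⇒n13
[52] read 'b'  n13⇒n14  ** P2@[49:52]
[53] read 'd'  n14⇒n15 ·f
[54] read 'd'  n15⇒n2 ·f
[55] read 'd'  n2⇒n3
[56] read 'd'  n3⇒n3 ·f
[57] read 'b'  n3⇒n4
[58] read 'c'  n4⇒n5  ** P0@[54:58]
[59] read 'a'  n5⇒n0 ·f
[60] read 'b'  n0⇒n11
[61] read 'a'  n11⇒n0 ·f
[62] read 'd'  n0⇒n1
[63] read 'd'  n1⇒n2
[64] read 'b'  n2⇒n6 ·f
[65] read 'b'  n6⇒n7
[66] read 'd'  n7⇒n8
[67] read 'a'  n8⇒n9
[68] read 'a'  n9⇒n10  ** P1@[63:68],P3@[65:68]
[69] read 'd'  n10⇒n1 ·f
[70] read 'b'  n1⇒n6
[71] read 'b'  n6⇒n7
[72] read 'd'  n7⇒n8
[73] read 'a'  n8⇒n9
[74] read 'a'  n9⇒n10  ** P1@[69:74],P3@[71:74]

Matches: [[3,3],[9,0],[17,3],[27,1],[27,3],[31,3],[37,0],[43,1],[43,3],[47,2],[52,2],[58,0],[68,1],[68,3],[74,1],[74,3]]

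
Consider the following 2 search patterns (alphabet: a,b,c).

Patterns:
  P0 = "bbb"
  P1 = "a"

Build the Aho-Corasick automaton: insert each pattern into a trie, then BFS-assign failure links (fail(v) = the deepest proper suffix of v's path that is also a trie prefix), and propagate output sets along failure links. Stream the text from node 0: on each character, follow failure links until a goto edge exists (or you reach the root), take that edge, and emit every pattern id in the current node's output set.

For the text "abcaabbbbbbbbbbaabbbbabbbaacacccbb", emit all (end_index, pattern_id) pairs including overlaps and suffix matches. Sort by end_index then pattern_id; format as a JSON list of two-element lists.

Build:
Trie (insert patterns):
  n0 'ε': a→4 b→1
  n1 'b': b→2
  n2 'bb': b→3
  n3 'bbb': ·  [P0 ends]
  n4 'a': ·  [P1 ends]

BFS fail/out derivation:
  n1('b'): parent n0 fail=0; on 'b' 0 → fail=0;  out ∅∪∅=∅
  n4('a'): parent n0 fail=0; on 'a' 0 → fail=0;  out {1}∪∅={1}
  n2('bb'): parent n1 fail=0; on 'b' 0 → fail=1;  out ∅∪∅=∅
  n3('bbb'): parent n2 fail=1; on 'b' 1 → fail=2;  out {0}∪∅={0}

Scan:
pos 0 'a': at 4  ** P1@[0:0]
pos 1 'b': at 1 (via fail)
pos 2 'c': at 0 (via fail)
pos 3 'a': at 4  ** P1@[3:3]
pos 4 'a': at 4 (via fail)  ** P1@[4:4]
pos 5 'b': at 1 (via fail)
pos 6 'b': at 2
pos 7 'b': at 3  ** P0@[5:7]
pos 8 'b': at 3 (via fail)  ** P0@[6:8]
pos 9 'b': at 3 (via fail)  ** P0@[7:9]
pos 10 'b': at 3 (via fail)  ** P0@[8:10]
pos 11 'b': at 3 (via fail)  ** P0@[9:11]
pos 12 'b': at 3 (via fail)  ** P0@[10:12]
pos 13 'b': at 3 (via fail)  ** P0@[11:13]
pos 14 'b': at 3 (via fail)  ** P0@[12:14]
pos 15 'a': at 4 (via fail)  ** P1@[15:15]
pos 16 'a': at 4 (via fail)  ** P1@[16:16]
pos 17 'b': at 1 (via fail)
pos 18 'b': at 2
pos 19 'b': at 3  ** P0@[17:19]
pos 20 'b': at 3 (via fail)  ** P0@[18:20]
pos 21 'a': at 4 (via fail)  ** P1@[21:21]
pos 22 'b': at 1 (via fail)
pos 23 'b': at 2
pos 24 'b': at 3  ** P0@[22:24]
pos 25 'a': at 4 (via fail)  ** P1@[25:25]
pos 26 'a': at 4 (via fail)  ** P1@[26:26]
pos 27 'c': at 0 (via fail)
pos 28 'a': at 4  ** P1@[28:28]
pos 29 'c': at 0 (via fail)
pos 30 'c': at 0
pos 31 'c': at 0
pos 32 'b': at 1
pos 33 'b': at 2

All matches (sorted): [[0,1],[3,1],[4,1],[7,0],[8,0],[9,0],[10,0],[11,0],[12,0],[13,0],[14,0],[15,1],[16,1],[19,0],[20,0],[21,1],[24,0],[25,1],[26,1],[28,1]]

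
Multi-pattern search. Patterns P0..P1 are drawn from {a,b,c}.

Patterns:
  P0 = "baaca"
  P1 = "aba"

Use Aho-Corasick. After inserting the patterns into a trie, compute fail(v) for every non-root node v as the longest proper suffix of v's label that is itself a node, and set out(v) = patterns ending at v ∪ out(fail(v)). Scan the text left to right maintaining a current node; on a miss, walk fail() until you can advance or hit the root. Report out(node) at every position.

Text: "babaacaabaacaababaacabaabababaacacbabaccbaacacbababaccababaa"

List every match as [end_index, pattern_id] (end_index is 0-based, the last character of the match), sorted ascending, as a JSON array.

Construct AC machine:
Trie (insert patterns):
  0='ε' goto a→6 b→1
  1='b' goto a→2
  2='ba' goto a→3
  3='baa' goto c→4
  4='baac' goto a→5
  5='baaca' goto ·  ←P0
  6='a' goto b→7
  7='ab' goto a→8
  8='aba' goto ·  ←P1

Failure links (BFS by depth):
  fail(1) 'b': from fail(0)=0 chase 'b': 0 ⇒ 0;  out=∅∪out(0)=∅
  fail(6) 'a': from fail(0)=0 chase 'a': 0 ⇒ 0;  out=∅∪out(0)=∅
  fail(2) 'ba': from fail(1)=0 chase 'a': 0 ⇒ 6;  out=∅∪out(6)=∅
  fail(7) 'ab': from fail(6)=0 chase 'b': 0 ⇒ 1;  out=∅∪out(1)=∅
  fail(3) 'baa': from fail(2)=6 chase 'a': 6→0 ⇒ 6;  out=∅∪out(6)=∅
  fail(8) 'aba': from fail(7)=1 chase 'a': 1 ⇒ 2;  out={1}∪out(2)={1}
  fail(4) 'baac': from fail(3)=6 chase 'c': 6→0 ⇒ 0;  out=∅∪out(0)=∅
  fail(5) 'baaca': from fail(4)=0 chase 'a': 0 ⇒ 6;  out={0}∪out(6)={0}

Scan:
i=0 'b': node 0→1
i=1 'a': node 1→2
i=2 'b': node 2→7 ·f
i=3 'a': node 7→8  → match P1@[1:3]
i=4 'a': node 8→3 ·f
i=5 'c': node 3→4
i=6 'a': node 4→5  → match P0@[2:6]
i=7 'a': node 5→6 ·f
i=8 'b': node 6→7
i=9 'a': node 7→8  → match P1@[7:9]
i=10 'a': node 8→3 ·f
i=11 'c': node 3→4
i=12 'a': node 4→5  → match P0@[8:12]
i=13 'a': node 5→6 ·f
i=14 'b': node 6→7
i=15 'a': node 7→8  → match P1@[13:15]
i=16 'b': node 8→7 ·f
i=17 'a': node 7→8  → match P1@[15:17]
i=18 'a': node 8→3 ·f
i=19 'c': node 3→4
i=20 'a': node 4→5  → match P0@[16:20]
i=21 'b': node 5→7 ·f
i=22 'a': node 7→8  → match P1@[20:22]
i=23 'a': node 8→3 ·f
i=24 'b': node 3→7 ·f
i=25 'a': node 7→8  → match P1@[23:25]
i=26 'b': node 8→7 ·f
i=27 'a': node 7→8  → match P1@[25:27]
i=28 'b': node 8→7 ·f
i=29 'a': node 7→8  → match P1@[27:29]
i=30 'a': node 8→3 ·f
i=31 'c': node 3→4
i=32 'a': node 4→5  → match P0@[28:32]
i=33 'c': node 5→0 ·f
i=34 'b': node 0→1
i=35 'a': node 1→2
i=36 'b': node 2→7 ·f
i=37 'a': node 7→8  → match P1@[35:37]
i=38 'c': node 8→0 ·f
i=39 'c': node 0→0
i=40 'b': node 0→1
i=41 'a': node 1→2
i=42 'a': node 2→3
i=43 'c': node 3→4
i=44 'a': node 4→5  → match P0@[40:44]
i=45 'c': node 5→0 ·f
i=46 'b': node 0→1
i=47 'a': node 1→2
i=48 'b': node 2→7 ·f
i=49 'a': node 7→8  → match P1@[47:49]
i=50 'b': node 8→7 ·f
i=51 'a': node 7→8  → match P1@[49:51]
i=52 'c': node 8→0 ·f
i=53 'c': node 0→0
i=54 'a': node 0→6
i=55 'b': node 6→7
i=56 'a': node 7→8  → match P1@[54:56]
i=57 'b': node 8→7 ·f
i=58 'a': node 7→8  → match P1@[56:58]
i=59 'a': node 8→3 ·f

Result: [[3,1],[6,0],[9,1],[12,0],[15,1],[17,1],[20,0],[22,1],[25,1],[27,1],[29,1],[32,0],[37,1],[44,0],[49,1],[51,1],[56,1],[58,1]]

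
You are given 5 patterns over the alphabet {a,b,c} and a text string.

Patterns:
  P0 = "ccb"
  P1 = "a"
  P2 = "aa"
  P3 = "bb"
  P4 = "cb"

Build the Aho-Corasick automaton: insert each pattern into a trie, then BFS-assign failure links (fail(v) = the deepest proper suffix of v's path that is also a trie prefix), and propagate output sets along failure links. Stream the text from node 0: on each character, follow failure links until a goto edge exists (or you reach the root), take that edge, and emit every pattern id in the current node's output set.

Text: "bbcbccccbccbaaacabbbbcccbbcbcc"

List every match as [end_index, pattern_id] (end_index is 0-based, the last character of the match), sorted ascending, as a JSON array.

Build automaton:
Trie (insert patterns):
  n0 'ε': a→4 b→6 c→1
  n1 'c': b→8 c→2
  n2 'cc': b→3
  n3 'ccb': ·  [P0 ends]
  n4 'a': a→5  [P1 ends]
  n5 'aa': ·  [P2 ends]
  n6 'b': b→7
  n7 'bb': ·  [P3 ends]
  n8 'cb': ·  [P4 ends]

Failure links (BFS by depth):
  fail(1) 'c': from fail(0)=0 chase 'c': 0 ⇒ 0;  out=∅∪out(0)=∅
  fail(4) 'a': from fail(0)=0 chase 'a': 0 ⇒ 0;  out={1}∪out(0)={1}
  fail(6) 'b': from fail(0)=0 chase 'b': 0 ⇒ 0;  out=∅∪out(0)=∅
  fail(2) 'cc': from fail(1)=0 chase 'c': 0 ⇒ 1;  out=∅∪out(1)=∅
  fail(5) 'aa': from fail(4)=0 chase 'a': 0 ⇒ 4;  out={2}∪out(4)={1,2}
  fail(7) 'bb': from fail(6)=0 chase 'b': 0 ⇒ 6;  out={3}∪out(6)={3}
  fail(8) 'cb': from fail(1)=0 chase 'b': 0 ⇒ 6;  out={4}∪out(6)={4}
  fail(3) 'ccb': from fail(2)=1 chase 'b': 1 ⇒ 8;  out={0}∪out(8)={0,4}

Scan:
pos 0 'b': at 6
pos 1 'b': at 7  → match P3@[0:1]
pos 2 'c': at 1 (fail-walked)
pos 3 'b': at 8  → match P4@[2:3]
pos 4 'c': at 1 (fail-walked)
pos 5 'c': at 2
pos 6 'c': at 2 (fail-walked)
pos 7 'c': at 2 (fail-walked)
pos 8 'b': at 3  → match P0@[6:8],P4@[7:8]
pos 9 'c': at 1 (fail-walked)
pos 10 'c': at 2
pos 11 'b': at 3  → match P0@[9:11],P4@[10:11]
pos 12 'a': at 4 (fail-walked)  → match P1@[12:12]
pos 13 'a': at 5  → match P1@[13:13],P2@[12:13]
pos 14 'a': at 5 (fail-walked)  → match P1@[14:14],P2@[13:14]
pos 15 'c': at 1 (fail-walked)
pos 16 'a': at 4 (fail-walked)  → match P1@[16:16]
pos 17 'b': at 6 (fail-walked)
pos 18 'b': at 7  → match P3@[17:18]
pos 19 'b': at 7 (fail-walked)  → match P3@[18:19]
pos 20 'b': at 7 (fail-walked)  → match P3@[19:20]
pos 21 'c': at 1 (fail-walked)
pos 22 'c': at 2
pos 23 'c': at 2 (fail-walked)
pos 24 'b': at 3  → match P0@[22:24],P4@[23:24]
pos 25 'b': at 7 (fail-walked)  → match P3@[24:25]
pos 26 'c': at 1 (fail-walked)
pos 27 'b': at 8  → match P4@[26:27]
pos 28 'c': at 1 (fail-walked)
pos 29 'c': at 2

Matches: [[1,3],[3,4],[8,0],[8,4],[11,0],[11,4],[12,1],[13,1],[13,2],[14,1],[14,2],[16,1],[18,3],[19,3],[20,3],[24,0],[24,4],[25,3],[27,4]]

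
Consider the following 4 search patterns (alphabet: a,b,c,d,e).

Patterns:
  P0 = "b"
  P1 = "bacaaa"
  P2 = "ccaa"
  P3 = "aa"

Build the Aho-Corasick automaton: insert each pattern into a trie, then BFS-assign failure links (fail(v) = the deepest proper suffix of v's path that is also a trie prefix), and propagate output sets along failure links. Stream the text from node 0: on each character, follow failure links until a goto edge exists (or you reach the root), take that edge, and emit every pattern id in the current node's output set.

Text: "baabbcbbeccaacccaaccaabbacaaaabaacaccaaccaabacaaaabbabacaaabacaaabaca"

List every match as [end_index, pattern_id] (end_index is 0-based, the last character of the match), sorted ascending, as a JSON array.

Build automaton:
Trie nodes:
  n0 'ε': a→11 b→1 c→7
  n1 'b': a→2  [P0 ends]
  n2 'ba': c→3
  n3 'bac': a→4
  n4 'baca': a→5
  n5 'bacaa': a→6
  n6 'bacaaa': ·  [P1 ends]
  n7 'c': c→8
  n8 'cc': a→9
  n9 'cca': a→10
  n10 'ccaa': ·  [P2 ends]
  n11 'a': a→12
  n12 'aa': ·  [P3 ends]

Failure links (BFS by depth):
  fail(1) 'b': from fail(0)=0 chase 'b': 0 ⇒ 0;  out={0}∪out(0)={0}
  fail(7) 'c': from fail(0)=0 chase 'c': 0 ⇒ 0;  out=∅∪out(0)=∅
  fail(11) 'a': from fail(0)=0 chase 'a': 0 ⇒ 0;  out=∅∪out(0)=∅
  fail(2) 'ba': from fail(1)=0 chase 'a': 0 ⇒ 11;  out=∅∪out(11)=∅
  fail(8) 'cc': from fail(7)=0 chase 'c': 0 ⇒ 7;  out=∅∪out(7)=∅
  fail(12) 'aa': from fail(11)=0 chase 'a': 0 ⇒ 11;  out={3}∪out(11)={3}
  fail(3) 'bac': from fail(2)=11 chase 'c': 11→0 ⇒ 7;  out=∅∪out(7)=∅
  fail(9) 'cca': from fail(8)=7 chase 'a': 7→0 ⇒ 11;  out=∅∪out(11)=∅
  fail(4) 'baca': from fail(3)=7 chase 'a': 7→0 ⇒ 11;  out=∅∪out(11)=∅
  fail(10) 'ccaa': from fail(9)=11 chase 'a': 11 ⇒ 12;  out={2}∪out(12)={2,3}
  fail(5) 'bacaa': from fail(4)=11 chase 'a': 11 ⇒ 12;  out=∅∪out(12)={3}
  fail(6) 'bacaaa': from fail(5)=12 chase 'a': 12→11 ⇒ 12;  out={1}∪out(12)={1,3}

Text stream:
i=0 'b': node 0→1  → match P0@[0:0]
i=1 'a': node 1→2
i=2 'a': node 2→12 (fail-walked)  → match P3@[1:2]
i=3 'b': node 12→1 (fail-walked)  → match P0@[3:3]
i=4 'b': node 1→1 (fail-walked)  → match P0@[4:4]
i=5 'c': node 1→7 (fail-walked)
i=6 'b': node 7→1 (fail-walked)  → match P0@[6:6]
i=7 'b': node 1→1 (fail-walked)  → match P0@[7:7]
i=8 'e': node 1→0 (fail-walked)
i=9 'c': node 0→7
i=10 'c': node 7→8
i=11 'a': node 8→9
i=12 'a': node 9→10  → match P2@[9:12],P3@[11:12]
i=13 'c': node 10→7 (fail-walked)
i=14 'c': node 7→8
i=15 'c': node 8→8 (fail-walked)
i=16 'a': node 8→9
i=17 'a': node 9→10  → match P2@[14:17],P3@[16:17]
i=18 'c': node 10→7 (fail-walked)
i=19 'c': node 7→8
i=20 'a': node 8→9
i=21 'a': node 9→10  → match P2@[18:21],P3@[20:21]
i=22 'b': node 10→1 (fail-walked)  → match P0@[22:22]
i=23 'b': node 1→1 (fail-walked)  → match P0@[23:23]
i=24 'a': node 1→2
i=25 'c': node 2→3
i=26 'a': node 3→4
i=27 'a': node 4→5  → match P3@[26:27]
i=28 'a': node 5→6  → match P1@[23:28],P3@[27:28]
i=29 'a': node 6→12 (fail-walked)  → match P3@[28:29]
i=30 'b': node 12→1 (fail-walked)  → match P0@[30:30]
i=31 'a': node 1→2
i=32 'a': node 2→12 (fail-walked)  → match P3@[31:32]
i=33 'c': node 12→7 (fail-walked)
i=34 'a': node 7→11 (fail-walked)
i=35 'c': node 11→7 (fail-walked)
i=36 'c': node 7→8
i=37 'a': node 8→9
i=38 'a': node 9→10  → match P2@[35:38],P3@[37:38]
i=39 'c': node 10→7 (fail-walked)
i=40 'c': node 7→8
i=41 'a': node 8→9
i=42 'a': node 9→10  → match P2@[39:42],P3@[41:42]
i=43 'b': node 10→1 (fail-walked)  → match P0@[43:43]
i=44 'a': node 1→2
i=45 'c': node 2→3
i=46 'a': node 3→4
i=47 'a': node 4→5  → match P3@[46:47]
i=48 'a': node 5→6  → match P1@[43:48],P3@[47:48]
i=49 'a': node 6→12 (fail-walked)  → match P3@[48:49]
i=50 'b': node 12→1 (fail-walked)  → match P0@[50:50]
i=51 'b': node 1→1 (fail-walked)  → match P0@[51:51]
i=52 'a': node 1→2
i=53 'b': node 2→1 (fail-walked)  → match P0@[53:53]
i=54 'a': node 1→2
i=55 'c': node 2→3
i=56 'a': node 3→4
i=57 'a': node 4→5  → match P3@[56:57]
i=58 'a': node 5→6  → match P1@[53:58],P3@[57:58]
i=59 'b': node 6→1 (fail-walked)  → match P0@[59:59]
i=60 'a': node 1→2
i=61 'c': node 2→3
i=62 'a': node 3→4
i=63 'a': node 4→5  → match P3@[62:63]
i=64 'a': node 5→6  → match P1@[59:64],P3@[63:64]
i=65 'b': node 6→1 (fail-walked)  → match P0@[65:65]
i=66 'a': node 1→2
i=67 'c': node 2→3
i=68 'a': node 3→4

Result: [[0,0],[2,3],[3,0],[4,0],[6,0],[7,0],[12,2],[12,3],[17,2],[17,3],[21,2],[21,3],[22,0],[23,0],[27,3],[28,1],[28,3],[29,3],[30,0],[32,3],[38,2],[38,3],[42,2],[42,3],[43,0],[47,3],[48,1],[48,3],[49,3],[50,0],[51,0],[53,0],[57,3],[58,1],[58,3],[59,0],[63,3],[64,1],[64,3],[65,0]]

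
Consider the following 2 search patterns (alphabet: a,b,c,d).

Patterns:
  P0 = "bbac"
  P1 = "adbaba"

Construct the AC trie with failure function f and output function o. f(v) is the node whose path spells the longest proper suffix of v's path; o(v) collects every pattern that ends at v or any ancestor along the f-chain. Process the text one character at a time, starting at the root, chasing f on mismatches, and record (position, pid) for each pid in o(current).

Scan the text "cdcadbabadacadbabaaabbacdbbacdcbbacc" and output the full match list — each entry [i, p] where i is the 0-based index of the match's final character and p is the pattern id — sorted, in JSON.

Construct AC machine:
Trie (insert patterns):
  0='ε' goto a→5 b→1
  1='b' goto b→2
  2='bb' goto a→3
  3='bba' goto c→4
  4='bbac' goto ·  [P0 ends]
  5='a' goto d→6
  6='ad' goto b→7
  7='adb' goto a→8
  8='adba' goto b→9
  9='adbab' goto a→10
  10='adbaba' goto ·  [P1 ends]

BFS fail/out derivation:
  n1('b'): parent n0 fail=0; on 'b' 0 → fail=0;  out ∅∪∅=∅
  n5('a'): parent n0 fail=0; on 'a' 0 → fail=0;  out ∅∪∅=∅
  n2('bb'): parent n1 fail=0; on 'b' 0 → fail=1;  out ∅∪∅=∅
  n6('ad'): parent n5 fail=0; on 'd' 0 → fail=0;  out ∅∪∅=∅
  n3('bba'): parent n2 fail=1; on 'a' 1→0 → fail=5;  out ∅∪∅=∅
  n7('adb'): parent n6 fail=0; on 'b' 0 → fail=1;  out ∅∪∅=∅
  n4('bbac'): parent n3 fail=5; on 'c' 5→0 → fail=0;  out {0}∪∅={0}
  n8('adba'): parent n7 fail=1; on 'a' 1→0 → fail=5;  out ∅∪∅=∅
  n9('adbab'): parent n8 fail=5; on 'b' 5→0 → fail=1;  out ∅∪∅=∅
  n10('adbaba'): parent n9 fail=1; on 'a' 1→0 → fail=5;  out {1}∪∅={1}

Scan:
[0] read 'c'  n0⇒n0
[1] read 'd'  n0⇒n0
[2] read 'c'  n0⇒n0
[3] read 'a'  n0⇒n5
[4] read 'd'  n5⇒n6
[5] read 'b'  n6⇒n7
[6] read 'a'  n7⇒n8
[7] read 'b'  n8⇒n9
[8] read 'a'  n9⇒n10  ** P1@[3:8]
[9] read 'd'  n10⇒n6 ·f
[10] read 'a'  n6⇒n5 ·f
[11] read 'c'  n5⇒n0 ·f
[12] read 'a'  n0⇒n5
[13] read 'd'  n5⇒n6
[14] read 'b'  n6⇒n7
[15] read 'a'  n7⇒n8
[16] read 'b'  n8⇒n9
[17] read 'a'  n9⇒n10  ** P1@[12:17]
[18] read 'a'  n10⇒n5 ·f
[19] read 'a'  n5⇒n5 ·f
[20] read 'b'  n5⇒n1 ·f
[21] read 'b'  n1⇒n2
[22] read 'a'  n2⇒n3
[23] read 'c'  n3⇒n4  ** P0@[20:23]
[24] read 'd'  n4⇒n0 ·f
[25] read 'b'  n0⇒n1
[26] read 'b'  n1⇒n2
[27] read 'a'  n2⇒n3
[28] read 'c'  n3⇒n4  ** P0@[25:28]
[29] read 'd'  n4⇒n0 ·f
[30] read 'c'  n0⇒n0
[31] read 'b'  n0⇒n1
[32] read 'b'  n1⇒n2
[33] read 'a'  n2⇒n3
[34] read 'c'  n3⇒n4  ** P0@[31:34]
[35] read 'c'  n4⇒n0 ·f

All matches (sorted): [[8,1],[17,1],[23,0],[28,0],[34,0]]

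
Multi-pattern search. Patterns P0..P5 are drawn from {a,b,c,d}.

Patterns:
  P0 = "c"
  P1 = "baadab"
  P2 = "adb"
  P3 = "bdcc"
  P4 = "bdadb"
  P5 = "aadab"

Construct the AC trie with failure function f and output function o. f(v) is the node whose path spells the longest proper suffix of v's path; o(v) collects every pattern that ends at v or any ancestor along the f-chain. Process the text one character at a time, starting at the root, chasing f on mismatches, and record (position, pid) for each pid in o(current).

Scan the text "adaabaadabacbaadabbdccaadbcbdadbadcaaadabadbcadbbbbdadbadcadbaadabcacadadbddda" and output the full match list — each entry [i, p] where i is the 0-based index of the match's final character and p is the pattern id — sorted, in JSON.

Construct AC machine:
Trie nodes:
  0='ε' goto a→8 b→2 c→1
  1='c' goto ·  [P0 ends]
  2='b' goto a→3 d→11
  3='ba' goto a→4
  4='baa' goto d→5
  5='baad' goto a→6
  6='baada' goto b→7
  7='baadab' goto ·  [P1 ends]
  8='a' goto a→17 d→9
  9='ad' goto b→10
  10='adb' goto ·  [P2 ends]
  11='bd' goto a→14 c→12
  12='bdc' goto c→13
  13='bdcc' goto ·  [P3 ends]
  14='bda' goto d→15
  15='bdad' goto b→16
  16='bdadb' goto ·  [P4 ends]
  17='aa' goto d→18
  18='aad' goto a→19
  19='aada' goto b→20
  20='aadab' goto ·  [P5 ends]

BFS fail/out derivation:
  fail(1) 'c': from fail(0)=0 chase 'c': 0 ⇒ 0;  out={0}∪out(0)={0}
  fail(2) 'b': from fail(0)=0 chase 'b': 0 ⇒ 0;  out=∅∪out(0)=∅
  fail(8) 'a': from fail(0)=0 chase 'a': 0 ⇒ 0;  out=∅∪out(0)=∅
  fail(3) 'ba': from fail(2)=0 chase 'a': 0 ⇒ 8;  out=∅∪out(8)=∅
  fail(9) 'ad': from fail(8)=0 chase 'd': 0 ⇒ 0;  out=∅∪out(0)=∅
  fail(11) 'bd': from fail(2)=0 chase 'd': 0 ⇒ 0;  out=∅∪out(0)=∅
  fail(17) 'aa': from fail(8)=0 chase 'a': 0 ⇒ 8;  out=∅∪out(8)=∅
  fail(4) 'baa': from fail(3)=8 chase 'a': 8 ⇒ 17;  out=∅∪out(17)=∅
  fail(10) 'adb': from fail(9)=0 chase 'b': 0 ⇒ 2;  out={2}∪out(2)={2}
  fail(12) 'bdc': from fail(11)=0 chase 'c': 0 ⇒ 1;  out=∅∪out(1)={0}
  fail(14) 'bda': from fail(11)=0 chase 'a': 0 ⇒ 8;  out=∅∪out(8)=∅
  fail(18) 'aad': from fail(17)=8 chase 'd': 8 ⇒ 9;  out=∅∪out(9)=∅
  fail(5) 'baad': from fail(4)=17 chase 'd': 17 ⇒ 18;  out=∅∪out(18)=∅
  fail(13) 'bdcc': from fail(12)=1 chase 'c': 1→0 ⇒ 1;  out={3}∪out(1)={0,3}
  fail(15) 'bdad': from fail(14)=8 chase 'd': 8 ⇒ 9;  out=∅∪out(9)=∅
  fail(19) 'aada': from fail(18)=9 chase 'a': 9→0 ⇒ 8;  out=∅∪out(8)=∅
  fail(6) 'baada': from fail(5)=18 chase 'a': 18 ⇒ 19;  out=∅∪out(19)=∅
  fail(16) 'bdadb': from fail(15)=9 chase 'b': 9 ⇒ 10;  out={4}∪out(10)={2,4}
  fail(20) 'aadab': from fail(19)=8 chase 'b': 8→0 ⇒ 2;  out={5}∪out(2)={5}
  fail(7) 'baadab': from fail(6)=19 chase 'b': 19 ⇒ 20;  out={1}∪out(20)={1,5}

Scan:
pos 0 'a': at 8
pos 1 'd': at 9
pos 2 'a': at 8 (fail-walked)
pos 3 'a': at 17
pos 4 'b': at 2 (fail-walked)
pos 5 'a': at 3
pos 6 'a': at 4
pos 7 'd': at 5
pos 8 'a': at 6
pos 9 'b': at 7  emit P1@[4:9],P5@[5:9]
pos 10 'a': at 3 (fail-walked)
pos 11 'c': at 1 (fail-walked)  emit P0@[11:11]
pos 12 'b': at 2 (fail-walked)
pos 13 'a': at 3
pos 14 'a': at 4
pos 15 'd': at 5
pos 16 'a': at 6
pos 17 'b': at 7  emit P1@[12:17],P5@[13:17]
pos 18 'b': at 2 (fail-walked)
pos 19 'd': at 11
pos 20 'c': at 12  emit P0@[20:20]
pos 21 'c': at 13  emit P0@[21:21],P3@[18:21]
pos 22 'a': at 8 (fail-walked)
pos 23 'a': at 17
pos 24 'd': at 18
pos 25 'b': at 10 (fail-walked)  emit P2@[23:25]
pos 26 'c': at 1 (fail-walked)  emit P0@[26:26]
pos 27 'b': at 2 (fail-walked)
pos 28 'd': at 11
pos 29 'a': at 14
pos 30 'd': at 15
pos 31 'b': at 16  emit P2@[29:31],P4@[27:31]
pos 32 'a': at 3 (fail-walked)
pos 33 'd': at 9 (fail-walked)
pos 34 'c': at 1 (fail-walked)  emit P0@[34:34]
pos 35 'a': at 8 (fail-walked)
pos 36 'a': at 17
pos 37 'a': at 17 (fail-walked)
pos 38 'd': at 18
pos 39 'a': at 19
pos 40 'b': at 20  emit P5@[36:40]
pos 41 'a': at 3 (fail-walked)
pos 42 'd': at 9 (fail-walked)
pos 43 'b': at 10  emit P2@[41:43]
pos 44 'c': at 1 (fail-walked)  emit P0@[44:44]
pos 45 'a': at 8 (fail-walked)
pos 46 'd': at 9
pos 47 'b': at 10  emit P2@[45:47]
pos 48 'b': at 2 (fail-walked)
pos 49 'b': at 2 (fail-walked)
pos 50 'b': at 2 (fail-walked)
pos 51 'd': at 11
pos 52 'a': at 14
pos 53 'd': at 15
pos 54 'b': at 16  emit P2@[52:54],P4@[50:54]
pos 55 'a': at 3 (fail-walked)
pos 56 'd': at 9 (fail-walked)
pos 57 'c': at 1 (fail-walked)  emit P0@[57:57]
pos 58 'a': at 8 (fail-walked)
pos 59 'd': at 9
pos 60 'b': at 10  emit P2@[58:60]
pos 61 'a': at 3 (fail-walked)
pos 62 'a': at 4
pos 63 'd': at 5
pos 64 'a': at 6
pos 65 'b': at 7  emit P1@[60:65],P5@[61:65]
pos 66 'c': at 1 (fail-walked)  emit P0@[66:66]
pos 67 'a': at 8 (fail-walked)
pos 68 'c': at 1 (fail-walked)  emit P0@[68:68]
pos 69 'a': at 8 (fail-walked)
pos 70 'd': at 9
pos 71 'a': at 8 (fail-walked)
pos 72 'd': at 9
pos 73 'b': at 10  emit P2@[71:73]
pos 74 'd': at 11 (fail-walked)
pos 75 'd': at 0 (fail-walked)
pos 76 'd': at 0
pos 77 'a': at 8

Matches: [[9,1],[9,5],[11,0],[17,1],[17,5],[20,0],[21,0],[21,3],[25,2],[26,0],[31,2],[31,4],[34,0],[40,5],[43,2],[44,0],[47,2],[54,2],[54,4],[57,0],[60,2],[65,1],[65,5],[66,0],[68,0],[73,2]]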